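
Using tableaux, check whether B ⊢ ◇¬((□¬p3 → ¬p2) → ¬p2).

No, not valid

Tableau for the negation ¬◇¬((□¬p3 → ¬p2) → ¬p2):
1. ¬◇¬((□¬p3 → ¬p2) → ¬p2), w0
2. (□¬p3 → ¬p2) → ¬p2, w0   [¬◇-rule on 1 via w0Rw0]
3. ¬p2, w0   [→-rule on 2 (branches; this branch)]
Accessibility: w0Rw0
The negation has an open branch (countermodel exists).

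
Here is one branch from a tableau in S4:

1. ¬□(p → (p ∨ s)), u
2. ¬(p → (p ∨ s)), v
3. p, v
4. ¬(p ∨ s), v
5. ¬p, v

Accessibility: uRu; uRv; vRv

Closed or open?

Both p and ¬p appear at v.

Yes, closed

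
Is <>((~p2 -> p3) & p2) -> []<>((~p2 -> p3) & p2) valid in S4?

No, not valid

Tableau for the negation ~(<>((~p2 -> p3) & p2) -> []<>((~p2 -> p3) & p2)):
1. ~(<>((~p2 -> p3) & p2) -> []<>((~p2 -> p3) & p2)), w0
2. <>((~p2 -> p3) & p2), w0
3. ~[]<>((~p2 -> p3) & p2), w0
4. (~p2 -> p3) & p2, w1
5. ~p2 -> p3, w1
6. p2, w1
7. p3, w1
8. ~<>((~p2 -> p3) & p2), w2
9. ~((~p2 -> p3) & p2), w2
10. ~p2, w2
Accessibility: w0Rw0, w0Rw1, w0Rw2, w1Rw1, w2Rw2
The negation has an open branch (countermodel exists).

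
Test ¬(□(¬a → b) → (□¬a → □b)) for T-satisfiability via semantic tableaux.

1. ¬(□(¬a → b) → (□¬a → □b)), 0
2. □(¬a → b), 0
3. ¬(□¬a → □b), 0
4. □¬a, 0
5. ¬□b, 0
6. ¬a → b, 0
7. ¬a, 0
8. b, 0
9. ¬b, 1
10. ¬a → b, 1
11. ¬a, 1
12. b, 1
Accessibility: 0R0, 0R1, 1R1
Branch closes: b and ¬b both at 1.
(One branch shown.) All branches close.

Unsatisfiable (every branch closes)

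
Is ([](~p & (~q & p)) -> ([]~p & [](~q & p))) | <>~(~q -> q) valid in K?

Tableau for the negation ~(([](~p & (~q & p)) -> ([]~p & [](~q & p))) | <>~(~q -> q)):
1. ~(([](~p & (~q & p)) -> ([]~p & [](~q & p))) | <>~(~q -> q)), u
2. ~([](~p & (~q & p)) -> ([]~p & [](~q & p))), u
3. ~<>~(~q -> q), u
4. [](~p & (~q & p)), u
5. ~([]~p & [](~q & p)), u
6. ~[](~q & p), u
7. ~(~q & p), v
8. ~q -> q, v
9. ~p & (~q & p), v
10. ~p, v
11. ~q & p, v
12. ~q, v
13. p, v
Accessibility: uRv
Branch closes: p and ~p both at v.
Every branch of the negation's tableau closes; the branch above is one of them.

Yes, valid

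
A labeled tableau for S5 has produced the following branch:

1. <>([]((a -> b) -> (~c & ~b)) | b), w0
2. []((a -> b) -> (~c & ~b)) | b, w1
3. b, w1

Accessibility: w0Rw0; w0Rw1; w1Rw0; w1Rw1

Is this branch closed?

There is no literal clash: for every atom and world, at most one sign appears.

Not closed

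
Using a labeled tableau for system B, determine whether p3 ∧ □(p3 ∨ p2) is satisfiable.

1. p3 ∧ □(p3 ∨ p2), u
2. p3, u
3. □(p3 ∨ p2), u
4. p3 ∨ p2, u
5. p2, u
Accessibility: uRu

Satisfiable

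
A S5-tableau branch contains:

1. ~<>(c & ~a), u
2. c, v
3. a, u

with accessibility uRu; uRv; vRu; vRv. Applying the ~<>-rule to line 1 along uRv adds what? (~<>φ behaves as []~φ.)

~<>φ behaves as []~φ: propagate the negated body to each accessible world.

~(c & ~a), v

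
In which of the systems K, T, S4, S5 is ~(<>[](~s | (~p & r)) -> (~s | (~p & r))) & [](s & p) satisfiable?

T-tableau for the formula:
1. ~(<>[](~s | (~p & r)) -> (~s | (~p & r))) & [](s & p), u
2. ~(<>[](~s | (~p & r)) -> (~s | (~p & r))), u
3. [](s & p), u
4. <>[](~s | (~p & r)), u
5. ~(~s | (~p & r)), u
6. s, u
7. ~(~p & r), u
8. s & p, u
9. p, u
10. ~r, u
11. [](~s | (~p & r)), v
12. s & p, v
13. s, v
14. p, v
15. ~s | (~p & r), v
16. ~p & r, v
17. ~p, v
18. r, v
Accessibility: uRu, uRv, vRv
Branch closes: p and ~p both at v.
Every branch closes (one shown): unsatisfiable in T, hence also in S4, S5 (every S4/S5-frame is a T-frame).
K-tableau for the formula:
1. ~(<>[](~s | (~p & r)) -> (~s | (~p & r))) & [](s & p), u
2. ~(<>[](~s | (~p & r)) -> (~s | (~p & r))), u
3. [](s & p), u
4. <>[](~s | (~p & r)), u
5. ~(~s | (~p & r)), u
6. s, u
7. ~(~p & r), u
8. ~r, u
9. [](~s | (~p & r)), v
10. s & p, v
11. s, v
12. p, v
Accessibility: uRv
Complete open branch: satisfiable in K.

K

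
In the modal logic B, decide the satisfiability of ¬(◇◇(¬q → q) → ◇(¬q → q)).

Satisfiable

1. ¬(◇◇(¬q → q) → ◇(¬q → q)), u
2. ◇◇(¬q → q), u
3. ¬◇(¬q → q), u
4. ¬(¬q → q), u
5. ¬q, u
6. ◇(¬q → q), v
7. ¬(¬q → q), v
8. ¬q, v
9. ¬q → q, w
10. q, w
Accessibility: uRu, uRv, vRu, vRv, vRw, wRv, wRw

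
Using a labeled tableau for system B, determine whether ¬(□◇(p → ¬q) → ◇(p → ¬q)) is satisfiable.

1. ¬(□◇(p → ¬q) → ◇(p → ¬q)), 0
2. □◇(p → ¬q), 0   [¬→-rule on 1]
3. ¬◇(p → ¬q), 0   [¬→-rule on 1]
4. ◇(p → ¬q), 0   [□-rule on 2 via 0R0]
5. ¬(p → ¬q), 0   [¬◇-rule on 3 via 0R0]
6. p, 0   [¬→-rule on 5]
7. q, 0   [¬→-rule on 5]
8. p → ¬q, 1   [◇-rule on 4: fresh world 1, 0R1]
9. ◇(p → ¬q), 1   [□-rule on 2 via 0R1]
10. ¬(p → ¬q), 1   [¬◇-rule on 3 via 0R1]
11. p, 1   [¬→-rule on 10]
12. q, 1   [¬→-rule on 10]
13. ¬q, 1   [→-rule on 8 (branches; this branch)]
Accessibility: 0R0, 0R1, 1R0, 1R1
Branch closes: q and ¬q both at 1.
(One branch shown.) All branches close.

No, unsatisfiable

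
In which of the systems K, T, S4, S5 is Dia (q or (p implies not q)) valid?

K-tableau for the negation not Dia (q or (p implies not q)):
1. not Dia (q or (p implies not q)), 0
Complete open branch: countermodel on a K-frame, so not valid in K.
T-tableau for the negation not Dia (q or (p implies not q)):
1. not Dia (q or (p implies not q)), 0
2. not (q or (p implies not q)), 0
3. not q, 0
4. not (p implies not q), 0
5. p, 0
6. q, 0
Accessibility: 0R0
Branch closes: q and not q both at 0.
Every branch closes (one shown): valid in T, hence also in S4, S5 (every theorem of T is a theorem of S4 and S5).

T, S4, S5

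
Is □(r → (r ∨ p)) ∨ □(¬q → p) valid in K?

Tableau for the negation ¬(□(r → (r ∨ p)) ∨ □(¬q → p)):
1. ¬(□(r → (r ∨ p)) ∨ □(¬q → p)), 0
2. ¬□(r → (r ∨ p)), 0
3. ¬□(¬q → p), 0
4. ¬(r → (r ∨ p)), 1
5. r, 1
6. ¬(r ∨ p), 1
7. ¬r, 1
8. ¬p, 1
Accessibility: 0R1
Branch closes: r and ¬r both at 1.
Every branch of the negation's tableau closes; the branch above is one of them.

Yes, valid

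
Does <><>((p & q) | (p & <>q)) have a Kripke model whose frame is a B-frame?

1. <><>((p & q) | (p & <>q)), 0
2. <>((p & q) | (p & <>q)), 1
3. (p & q) | (p & <>q), 2
4. p & <>q, 2
5. p, 2
6. <>q, 2
7. q, 3
Accessibility: 0R0, 0R1, 1R0, 1R1, 1R2, 2R1, 2R2, 2R3, 3R2, 3R3

Yes, satisfiable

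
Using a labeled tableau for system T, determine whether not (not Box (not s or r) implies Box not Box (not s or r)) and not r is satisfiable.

Yes, satisfiable

1. not (not Box (not s or r) implies Box not Box (not s or r)) and not r, 0
2. not (not Box (not s or r) implies Box not Box (not s or r)), 0   [and-rule on 1]
3. not r, 0   [and-rule on 1]
4. not Box (not s or r), 0   [neg-implies-rule on 2]
5. not Box not Box (not s or r), 0   [neg-implies-rule on 2]
6. not (not s or r), 1   [neg-Box-rule on 4: fresh world 1, 0R1]
7. s, 1   [neg-or-rule on 6]
8. not r, 1   [neg-or-rule on 6]
9. Box (not s or r), 2   [neg-Box-rule on 5: fresh world 2, 0R2]
10. not s or r, 2   [Box-rule on 9 via 2R2]
11. r, 2   [or-rule on 10 (branches; this branch)]
Accessibility: 0R0, 0R1, 0R2, 1R1, 2R2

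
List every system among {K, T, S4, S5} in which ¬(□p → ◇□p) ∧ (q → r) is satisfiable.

T-tableau for the formula:
1. ¬(□p → ◇□p) ∧ (q → r), u
2. ¬(□p → ◇□p), u
3. q → r, u
4. □p, u
5. ¬◇□p, u
6. p, u
7. ¬□p, u
8. r, u
9. ¬p, v
10. p, v
Accessibility: uRu, uRv, vRv
Branch closes: p and ¬p both at v.
Every branch closes (one shown): unsatisfiable in T, hence also in S4, S5 (every S4/S5-frame is a T-frame).
K-tableau for the formula:
1. ¬(□p → ◇□p) ∧ (q → r), u
2. ¬(□p → ◇□p), u
3. q → r, u
4. □p, u
5. ¬◇□p, u
6. r, u
Complete open branch: satisfiable in K.

K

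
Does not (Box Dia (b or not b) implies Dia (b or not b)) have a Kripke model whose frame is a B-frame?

Unsatisfiable

1. not (Box Dia (b or not b) implies Dia (b or not b)), u
2. Box Dia (b or not b), u
3. not Dia (b or not b), u
4. Dia (b or not b), u
5. not (b or not b), u
6. not b, u
7. b, u
Accessibility: uRu
Branch closes: b and not b both at u.
All branches of the tableau close; one closing branch shown above.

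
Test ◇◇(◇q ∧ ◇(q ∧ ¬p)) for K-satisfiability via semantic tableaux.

Yes, satisfiable

1. ◇◇(◇q ∧ ◇(q ∧ ¬p)), u
2. ◇(◇q ∧ ◇(q ∧ ¬p)), v
3. ◇q ∧ ◇(q ∧ ¬p), w
4. ◇q, w
5. ◇(q ∧ ¬p), w
6. q, x
7. q ∧ ¬p, y
8. q, y
9. ¬p, y
Accessibility: uRv, vRw, wRx, wRy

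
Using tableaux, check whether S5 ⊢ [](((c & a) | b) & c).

Tableau for the negation ~[](((c & a) | b) & c):
1. ~[](((c & a) | b) & c), 0
2. ~(((c & a) | b) & c), 1
3. ~c, 1
Accessibility: 0R0, 0R1, 1R0, 1R1
The negation has an open branch (countermodel exists).

Invalid (countermodel exists)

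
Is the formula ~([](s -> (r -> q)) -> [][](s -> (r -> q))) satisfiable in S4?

Unsatisfiable

1. ~([](s -> (r -> q)) -> [][](s -> (r -> q))), w0
2. [](s -> (r -> q)), w0   [~->-rule on 1]
3. ~[][](s -> (r -> q)), w0   [~->-rule on 1]
4. s -> (r -> q), w0   [[]-rule on 2 via w0Rw0]
5. r -> q, w0   [->-rule on 4 (branches; this branch)]
6. q, w0   [->-rule on 5 (branches; this branch)]
7. ~[](s -> (r -> q)), w1   [~[]-rule on 3: fresh world w1, w0Rw1]
8. s -> (r -> q), w1   [[]-rule on 2 via w0Rw1]
9. r -> q, w1   [->-rule on 8 (branches; this branch)]
10. q, w1   [->-rule on 9 (branches; this branch)]
11. ~(s -> (r -> q)), w2   [~[]-rule on 7: fresh world w2, w1Rw2]
12. s, w2   [~->-rule on 11]
13. ~(r -> q), w2   [~->-rule on 11]
14. r, w2   [~->-rule on 13]
15. ~q, w2   [~->-rule on 13]
16. s -> (r -> q), w2   [[]-rule on 2 via w0Rw2]
17. r -> q, w2   [->-rule on 16 (branches; this branch)]
18. q, w2   [->-rule on 17 (branches; this branch)]
Accessibility: w0Rw0, w0Rw1, w0Rw2, w1Rw1, w1Rw2, w2Rw2
Branch closes: q and ~q both at w2.
Every branch closes; the branch above is one of them.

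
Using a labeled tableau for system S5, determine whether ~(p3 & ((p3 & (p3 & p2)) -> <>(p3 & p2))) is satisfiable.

Satisfiable (open branch found)

1. ~(p3 & ((p3 & (p3 & p2)) -> <>(p3 & p2))), 0
2. ~p3, 0
Accessibility: 0R0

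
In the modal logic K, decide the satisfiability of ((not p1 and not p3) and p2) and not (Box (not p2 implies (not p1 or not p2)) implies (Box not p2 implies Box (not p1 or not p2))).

No, unsatisfiable

1. ((not p1 and not p3) and p2) and not (Box (not p2 implies (not p1 or not p2)) implies (Box not p2 implies Box (not p1 or not p2))), 0
2. (not p1 and not p3) and p2, 0
3. not (Box (not p2 implies (not p1 or not p2)) implies (Box not p2 implies Box (not p1 or not p2))), 0
4. not p1 and not p3, 0
5. p2, 0
6. Box (not p2 implies (not p1 or not p2)), 0
7. not (Box not p2 implies Box (not p1 or not p2)), 0
8. not p1, 0
9. not p3, 0
10. Box not p2, 0
11. not Box (not p1 or not p2), 0
12. not (not p1 or not p2), 1
13. p1, 1
14. p2, 1
15. not p2 implies (not p1 or not p2), 1
16. not p2, 1
Accessibility: 0R1
Branch closes: p2 and not p2 both at 1.
All branches of the tableau close; one closing branch shown above.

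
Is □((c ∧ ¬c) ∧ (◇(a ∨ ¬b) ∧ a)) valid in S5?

Tableau for the negation ¬□((c ∧ ¬c) ∧ (◇(a ∨ ¬b) ∧ a)):
1. ¬□((c ∧ ¬c) ∧ (◇(a ∨ ¬b) ∧ a)), 0
2. ¬((c ∧ ¬c) ∧ (◇(a ∨ ¬b) ∧ a)), 1   [¬□-rule on 1: fresh world 1, 0R1]
3. ¬(◇(a ∨ ¬b) ∧ a), 1   [¬∧-rule on 2 (branches; this branch)]
4. ¬a, 1   [¬∧-rule on 3 (branches; this branch)]
Accessibility: 0R0, 0R1, 1R0, 1R1
The negation has an open branch (countermodel exists).

Not valid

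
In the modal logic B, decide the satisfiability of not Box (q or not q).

1. not Box (q or not q), u
2. not (q or not q), v
3. not q, v
4. q, v
Accessibility: uRu, uRv, vRu, vRv
Branch closes: q and not q both at v.
Every branch closes; the branch above is one of them.

No, unsatisfiable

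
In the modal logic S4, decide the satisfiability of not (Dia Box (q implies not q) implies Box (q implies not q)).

Satisfiable (open branch found)

1. not (Dia Box (q implies not q) implies Box (q implies not q)), u
2. Dia Box (q implies not q), u
3. not Box (q implies not q), u
4. Box (q implies not q), v
5. q implies not q, v
6. not q, v
7. not (q implies not q), w
8. q, w
Accessibility: uRu, uRv, uRw, vRv, wRw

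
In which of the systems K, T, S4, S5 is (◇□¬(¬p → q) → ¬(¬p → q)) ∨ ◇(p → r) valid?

T, S4, S5

K-tableau for the negation ¬((◇□¬(¬p → q) → ¬(¬p → q)) ∨ ◇(p → r)):
1. ¬((◇□¬(¬p → q) → ¬(¬p → q)) ∨ ◇(p → r)), u
2. ¬(◇□¬(¬p → q) → ¬(¬p → q)), u
3. ¬◇(p → r), u
4. ◇□¬(¬p → q), u
5. ¬p → q, u
6. q, u
7. □¬(¬p → q), v
8. ¬(p → r), v
9. p, v
10. ¬r, v
Accessibility: uRv
Complete open branch: countermodel on a K-frame, so not valid in K.
T-tableau for the negation ¬((◇□¬(¬p → q) → ¬(¬p → q)) ∨ ◇(p → r)):
1. ¬((◇□¬(¬p → q) → ¬(¬p → q)) ∨ ◇(p → r)), u
2. ¬(◇□¬(¬p → q) → ¬(¬p → q)), u
3. ¬◇(p → r), u
4. ◇□¬(¬p → q), u
5. ¬p → q, u
6. ¬(p → r), u
7. p, u
8. ¬r, u
9. q, u
10. □¬(¬p → q), v
11. ¬(p → r), v
12. p, v
13. ¬r, v
14. ¬(¬p → q), v
15. ¬p, v
16. ¬q, v
Accessibility: uRu, uRv, vRv
Branch closes: p and ¬p both at v.
Every branch closes (one shown): valid in T, hence also in S4, S5 (every theorem of T is a theorem of S4 and S5).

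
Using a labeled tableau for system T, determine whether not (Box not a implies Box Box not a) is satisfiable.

1. not (Box not a implies Box Box not a), w0
2. Box not a, w0
3. not Box Box not a, w0
4. not a, w0
5. not Box not a, w1
6. not a, w1
7. a, w2
Accessibility: w0Rw0, w0Rw1, w1Rw1, w1Rw2, w2Rw2

Satisfiable (open branch found)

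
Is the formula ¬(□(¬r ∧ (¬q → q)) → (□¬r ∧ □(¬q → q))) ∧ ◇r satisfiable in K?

No, unsatisfiable

1. ¬(□(¬r ∧ (¬q → q)) → (□¬r ∧ □(¬q → q))) ∧ ◇r, 0
2. ¬(□(¬r ∧ (¬q → q)) → (□¬r ∧ □(¬q → q))), 0   [∧-rule on 1]
3. ◇r, 0   [∧-rule on 1]
4. □(¬r ∧ (¬q → q)), 0   [¬→-rule on 2]
5. ¬(□¬r ∧ □(¬q → q)), 0   [¬→-rule on 2]
6. ¬□(¬q → q), 0   [¬∧-rule on 5 (branches; this branch)]
7. r, 1   [◇-rule on 3: fresh world 1, 0R1]
8. ¬r ∧ (¬q → q), 1   [□-rule on 4 via 0R1]
9. ¬r, 1   [∧-rule on 8]
10. ¬q → q, 1   [∧-rule on 8]
Accessibility: 0R1
Branch closes: r and ¬r both at 1.
All branches of the tableau close; one closing branch shown above.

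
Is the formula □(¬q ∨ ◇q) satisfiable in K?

Satisfiable

1. □(¬q ∨ ◇q), w0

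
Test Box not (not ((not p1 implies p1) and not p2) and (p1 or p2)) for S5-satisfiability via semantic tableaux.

Satisfiable

1. Box not (not ((not p1 implies p1) and not p2) and (p1 or p2)), 0
2. not (not ((not p1 implies p1) and not p2) and (p1 or p2)), 0   [Box-rule on 1 via 0R0]
3. not (p1 or p2), 0   [neg-and-rule on 2 (branches; this branch)]
4. not p1, 0   [neg-or-rule on 3]
5. not p2, 0   [neg-or-rule on 3]
Accessibility: 0R0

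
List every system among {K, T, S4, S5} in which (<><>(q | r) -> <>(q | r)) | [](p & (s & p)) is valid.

S4-tableau for the negation ~((<><>(q | r) -> <>(q | r)) | [](p & (s & p))):
1. ~((<><>(q | r) -> <>(q | r)) | [](p & (s & p))), 0
2. ~(<><>(q | r) -> <>(q | r)), 0
3. ~[](p & (s & p)), 0
4. <><>(q | r), 0
5. ~<>(q | r), 0
6. ~(q | r), 0
7. ~q, 0
8. ~r, 0
9. ~(p & (s & p)), 1
10. ~(q | r), 1
11. ~q, 1
12. ~r, 1
13. ~(s & p), 1
14. ~p, 1
15. <>(q | r), 2
16. ~(q | r), 2
17. ~q, 2
18. ~r, 2
19. q | r, 3
20. ~(q | r), 3
21. ~q, 3
22. ~r, 3
23. r, 3
Accessibility: 0R0, 0R1, 0R2, 0R3, 1R1, 2R2, 2R3, 3R3
Branch closes: r and ~r both at 3.
Every branch closes (one shown): valid in S4, hence also in S5 (every theorem of S4 is a theorem of S5).
T-tableau for the negation ~((<><>(q | r) -> <>(q | r)) | [](p & (s & p))):
1. ~((<><>(q | r) -> <>(q | r)) | [](p & (s & p))), 0
2. ~(<><>(q | r) -> <>(q | r)), 0
3. ~[](p & (s & p)), 0
4. <><>(q | r), 0
5. ~<>(q | r), 0
6. ~(q | r), 0
7. ~q, 0
8. ~r, 0
9. ~(p & (s & p)), 1
10. ~(q | r), 1
11. ~q, 1
12. ~r, 1
13. ~(s & p), 1
14. ~p, 1
15. <>(q | r), 2
16. ~(q | r), 2
17. ~q, 2
18. ~r, 2
19. q | r, 3
20. r, 3
Accessibility: 0R0, 0R1, 0R2, 1R1, 2R2, 2R3, 3R3
Complete open branch: countermodel on a T-frame, so not valid in T, nor in K (the same frame is also a K-frame).

S4, S5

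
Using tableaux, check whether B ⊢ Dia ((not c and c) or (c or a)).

Invalid (countermodel exists)

Tableau for the negation not Dia ((not c and c) or (c or a)):
1. not Dia ((not c and c) or (c or a)), w0
2. not ((not c and c) or (c or a)), w0   [neg-Dia-rule on 1 via w0Rw0]
3. not (not c and c), w0   [neg-or-rule on 2]
4. not (c or a), w0   [neg-or-rule on 2]
5. not c, w0   [neg-or-rule on 4]
6. not a, w0   [neg-or-rule on 4]
Accessibility: w0Rw0
The negation has an open branch (countermodel exists).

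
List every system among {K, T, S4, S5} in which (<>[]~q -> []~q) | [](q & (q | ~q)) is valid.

S5

S4-tableau for the negation ~((<>[]~q -> []~q) | [](q & (q | ~q))):
1. ~((<>[]~q -> []~q) | [](q & (q | ~q))), w0
2. ~(<>[]~q -> []~q), w0   [~|-rule on 1]
3. ~[](q & (q | ~q)), w0   [~|-rule on 1]
4. <>[]~q, w0   [~->-rule on 2]
5. ~[]~q, w0   [~->-rule on 2]
6. ~(q & (q | ~q)), w1   [~[]-rule on 3: fresh world w1, w0Rw1]
7. ~q, w1   [~&-rule on 6 (branches; this branch)]
8. []~q, w2   [<>-rule on 4: fresh world w2, w0Rw2]
9. ~q, w2   [[]-rule on 8 via w2Rw2]
10. q, w3   [~[]-rule on 5: fresh world w3, w0Rw3]
Accessibility: w0Rw0, w0Rw1, w0Rw2, w0Rw3, w1Rw1, w2Rw2, w3Rw3
Complete open branch: countermodel on an S4-frame, so not valid in S4, nor in K, T (the same frame is also a K-frame and a T-frame).
S5-tableau for the negation ~((<>[]~q -> []~q) | [](q & (q | ~q))):
1. ~((<>[]~q -> []~q) | [](q & (q | ~q))), w0
2. ~(<>[]~q -> []~q), w0   [~|-rule on 1]
3. ~[](q & (q | ~q)), w0   [~|-rule on 1]
4. <>[]~q, w0   [~->-rule on 2]
5. ~[]~q, w0   [~->-rule on 2]
6. ~(q & (q | ~q)), w1   [~[]-rule on 3: fresh world w1, w0Rw1]
7. ~q, w1   [~&-rule on 6 (branches; this branch)]
8. []~q, w2   [<>-rule on 4: fresh world w2, w0Rw2]
9. ~q, w0   [[]-rule on 8 via w2Rw0]
10. ~q, w2   [[]-rule on 8 via w2Rw2]
11. q, w3   [~[]-rule on 5: fresh world w3, w0Rw3]
12. ~q, w3   [[]-rule on 8 via w2Rw3]
Accessibility: w0Rw0, w0Rw1, w0Rw2, w0Rw3, w1Rw0, w1Rw1, w1Rw2, w1Rw3, w2Rw0, w2Rw1, w2Rw2, w2Rw3, w3Rw0, w3Rw1, w3Rw2, w3Rw3
Branch closes: q and ~q both at w3.
Every branch closes (one shown): valid in S5.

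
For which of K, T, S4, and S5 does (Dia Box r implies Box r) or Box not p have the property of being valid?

S5

S4-tableau for the negation not ((Dia Box r implies Box r) or Box not p):
1. not ((Dia Box r implies Box r) or Box not p), w0
2. not (Dia Box r implies Box r), w0
3. not Box not p, w0
4. Dia Box r, w0
5. not Box r, w0
6. p, w1
7. Box r, w2
8. r, w2
9. not r, w3
Accessibility: w0Rw0, w0Rw1, w0Rw2, w0Rw3, w1Rw1, w2Rw2, w3Rw3
Complete open branch: countermodel on an S4-frame, so not valid in S4, nor in K, T (the same frame is also a K-frame and a T-frame).
S5-tableau for the negation not ((Dia Box r implies Box r) or Box not p):
1. not ((Dia Box r implies Box r) or Box not p), w0
2. not (Dia Box r implies Box r), w0
3. not Box not p, w0
4. Dia Box r, w0
5. not Box r, w0
6. p, w1
7. Box r, w2
8. r, w0
9. r, w1
10. r, w2
11. not r, w3
12. r, w3
Accessibility: w0Rw0, w0Rw1, w0Rw2, w0Rw3, w1Rw0, w1Rw1, w1Rw2, w1Rw3, w2Rw0, w2Rw1, w2Rw2, w2Rw3, w3Rw0, w3Rw1, w3Rw2, w3Rw3
Branch closes: r and not r both at w3.
Every branch closes (one shown): valid in S5.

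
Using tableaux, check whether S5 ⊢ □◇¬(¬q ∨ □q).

Tableau for the negation ¬□◇¬(¬q ∨ □q):
1. ¬□◇¬(¬q ∨ □q), w0
2. ¬◇¬(¬q ∨ □q), w1   [¬□-rule on 1: fresh world w1, w0Rw1]
3. ¬q ∨ □q, w0   [¬◇-rule on 2 via w1Rw0]
4. ¬q ∨ □q, w1   [¬◇-rule on 2 via w1Rw1]
5. □q, w0   [∨-rule on 3 (branches; this branch)]
6. q, w0   [□-rule on 5 via w0Rw0]
7. q, w1   [□-rule on 5 via w0Rw1]
8. □q, w1   [∨-rule on 4 (branches; this branch)]
Accessibility: w0Rw0, w0Rw1, w1Rw0, w1Rw1
The negation has an open branch (countermodel exists).

Invalid (countermodel exists)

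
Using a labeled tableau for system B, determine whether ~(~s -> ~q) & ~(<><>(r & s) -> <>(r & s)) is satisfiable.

1. ~(~s -> ~q) & ~(<><>(r & s) -> <>(r & s)), u
2. ~(~s -> ~q), u   [&-rule on 1]
3. ~(<><>(r & s) -> <>(r & s)), u   [&-rule on 1]
4. ~s, u   [~->-rule on 2]
5. q, u   [~->-rule on 2]
6. <><>(r & s), u   [~->-rule on 3]
7. ~<>(r & s), u   [~->-rule on 3]
8. ~(r & s), u   [~<>-rule on 7 via uRu]
9. <>(r & s), v   [<>-rule on 6: fresh world v, uRv]
10. ~(r & s), v   [~<>-rule on 7 via uRv]
11. ~s, v   [~&-rule on 10 (branches; this branch)]
12. r & s, w   [<>-rule on 9: fresh world w, vRw]
13. r, w   [&-rule on 12]
14. s, w   [&-rule on 12]
Accessibility: uRu, uRv, vRu, vRv, vRw, wRv, wRw

Satisfiable (open branch found)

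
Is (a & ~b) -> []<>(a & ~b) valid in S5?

Valid in S5

Tableau for the negation ~((a & ~b) -> []<>(a & ~b)):
1. ~((a & ~b) -> []<>(a & ~b)), u
2. a & ~b, u
3. ~[]<>(a & ~b), u
4. a, u
5. ~b, u
6. ~<>(a & ~b), v
7. ~(a & ~b), u
8. ~(a & ~b), v
9. b, u
Accessibility: uRu, uRv, vRu, vRv
Branch closes: b and ~b both at u.
All branches of the negation close; one closing branch shown above.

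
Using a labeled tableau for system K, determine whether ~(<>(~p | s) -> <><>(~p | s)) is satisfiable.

1. ~(<>(~p | s) -> <><>(~p | s)), u
2. <>(~p | s), u
3. ~<><>(~p | s), u
4. ~p | s, v
5. ~<>(~p | s), v
6. s, v
Accessibility: uRv

Satisfiable (open branch found)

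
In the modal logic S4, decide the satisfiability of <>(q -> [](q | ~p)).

Yes, satisfiable

1. <>(q -> [](q | ~p)), w0
2. q -> [](q | ~p), w1
3. [](q | ~p), w1
4. q | ~p, w1
5. ~p, w1
Accessibility: w0Rw0, w0Rw1, w1Rw1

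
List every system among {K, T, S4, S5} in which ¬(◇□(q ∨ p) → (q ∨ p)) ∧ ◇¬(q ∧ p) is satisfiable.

S4-tableau for the formula:
1. ¬(◇□(q ∨ p) → (q ∨ p)) ∧ ◇¬(q ∧ p), w0
2. ¬(◇□(q ∨ p) → (q ∨ p)), w0
3. ◇¬(q ∧ p), w0
4. ◇□(q ∨ p), w0
5. ¬(q ∨ p), w0
6. ¬q, w0
7. ¬p, w0
8. ¬(q ∧ p), w1
9. ¬p, w1
10. □(q ∨ p), w2
11. q ∨ p, w2
12. p, w2
Accessibility: w0Rw0, w0Rw1, w0Rw2, w1Rw1, w2Rw2
Complete open branch: satisfiable in S4, hence also in K, T (this S4-model is also a K-model and a T-model).
S5-tableau for the formula:
1. ¬(◇□(q ∨ p) → (q ∨ p)) ∧ ◇¬(q ∧ p), w0
2. ¬(◇□(q ∨ p) → (q ∨ p)), w0
3. ◇¬(q ∧ p), w0
4. ◇□(q ∨ p), w0
5. ¬(q ∨ p), w0
6. ¬q, w0
7. ¬p, w0
8. ¬(q ∧ p), w1
9. ¬p, w1
10. □(q ∨ p), w2
11. q ∨ p, w0
12. q ∨ p, w1
13. q ∨ p, w2
14. p, w0
Accessibility: w0Rw0, w0Rw1, w0Rw2, w1Rw0, w1Rw1, w1Rw2, w2Rw0, w2Rw1, w2Rw2
Branch closes: p and ¬p both at w0.
Every branch closes (one shown): unsatisfiable in S5.

K, T, S4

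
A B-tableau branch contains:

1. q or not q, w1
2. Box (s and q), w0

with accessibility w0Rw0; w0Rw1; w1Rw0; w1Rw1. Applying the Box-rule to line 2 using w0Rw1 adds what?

s and q, w1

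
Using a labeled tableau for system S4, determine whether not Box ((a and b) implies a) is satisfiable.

Unsatisfiable (every branch closes)

1. not Box ((a and b) implies a), u
2. not ((a and b) implies a), v   [neg-Box-rule on 1: fresh world v, uRv]
3. a and b, v   [neg-implies-rule on 2]
4. not a, v   [neg-implies-rule on 2]
5. a, v   [and-rule on 3]
6. b, v   [and-rule on 3]
Accessibility: uRu, uRv, vRv
Branch closes: a and not a both at v.
All branches of the tableau close; one closing branch shown above.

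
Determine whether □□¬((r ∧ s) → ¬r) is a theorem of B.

Not valid

Tableau for the negation ¬□□¬((r ∧ s) → ¬r):
1. ¬□□¬((r ∧ s) → ¬r), u
2. ¬□¬((r ∧ s) → ¬r), v
3. (r ∧ s) → ¬r, w
4. ¬r, w
Accessibility: uRu, uRv, vRu, vRv, vRw, wRv, wRw
The negation has an open branch (countermodel exists).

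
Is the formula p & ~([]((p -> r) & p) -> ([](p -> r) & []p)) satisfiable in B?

No, unsatisfiable

1. p & ~([]((p -> r) & p) -> ([](p -> r) & []p)), u
2. p, u
3. ~([]((p -> r) & p) -> ([](p -> r) & []p)), u
4. []((p -> r) & p), u
5. ~([](p -> r) & []p), u
6. (p -> r) & p, u
7. p -> r, u
8. ~[](p -> r), u
9. r, u
10. ~(p -> r), v
11. p, v
12. ~r, v
13. (p -> r) & p, v
14. p -> r, v
15. r, v
Accessibility: uRu, uRv, vRu, vRv
Branch closes: r and ~r both at v.
All branches of the tableau close; one closing branch shown above.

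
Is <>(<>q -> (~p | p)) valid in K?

Tableau for the negation ~<>(<>q -> (~p | p)):
1. ~<>(<>q -> (~p | p)), w0
The negation has an open branch (countermodel exists).

Not valid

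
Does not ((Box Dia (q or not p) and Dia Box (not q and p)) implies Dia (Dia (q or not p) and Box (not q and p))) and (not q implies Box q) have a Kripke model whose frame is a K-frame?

Unsatisfiable

1. not ((Box Dia (q or not p) and Dia Box (not q and p)) implies Dia (Dia (q or not p) and Box (not q and p))) and (not q implies Box q), u
2. not ((Box Dia (q or not p) and Dia Box (not q and p)) implies Dia (Dia (q or not p) and Box (not q and p))), u   [and-rule on 1]
3. not q implies Box q, u   [and-rule on 1]
4. Box Dia (q or not p) and Dia Box (not q and p), u   [neg-implies-rule on 2]
5. not Dia (Dia (q or not p) and Box (not q and p)), u   [neg-implies-rule on 2]
6. Box Dia (q or not p), u   [and-rule on 4]
7. Dia Box (not q and p), u   [and-rule on 4]
8. Box q, u   [implies-rule on 3 (branches; this branch)]
9. Box (not q and p), v   [Dia-rule on 7: fresh world v, uRv]
10. not (Dia (q or not p) and Box (not q and p)), v   [neg-Dia-rule on 5 via uRv]
11. Dia (q or not p), v   [Box-rule on 6 via uRv]
12. q, v   [Box-rule on 8 via uRv]
13. not Dia (q or not p), v   [neg-and-rule on 10 (branches; this branch)]
14. q or not p, w   [Dia-rule on 11: fresh world w, vRw]
15. not q and p, w   [Box-rule on 9 via vRw]
16. not q, w   [and-rule on 15]
17. p, w   [and-rule on 15]
18. not (q or not p), w   [neg-Dia-rule on 13 via vRw]
19. not p, w   [or-rule on 14 (branches; this branch)]
Accessibility: uRv, vRw
Branch closes: p and not p both at w.
All branches of the tableau close; one closing branch shown above.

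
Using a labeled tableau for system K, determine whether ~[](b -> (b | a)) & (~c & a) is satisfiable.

1. ~[](b -> (b | a)) & (~c & a), u
2. ~[](b -> (b | a)), u   [&-rule on 1]
3. ~c & a, u   [&-rule on 1]
4. ~c, u   [&-rule on 3]
5. a, u   [&-rule on 3]
6. ~(b -> (b | a)), v   [~[]-rule on 2: fresh world v, uRv]
7. b, v   [~->-rule on 6]
8. ~(b | a), v   [~->-rule on 6]
9. ~b, v   [~|-rule on 8]
10. ~a, v   [~|-rule on 8]
Accessibility: uRv
Branch closes: b and ~b both at v.
(One branch shown.) All branches close.

Unsatisfiable (every branch closes)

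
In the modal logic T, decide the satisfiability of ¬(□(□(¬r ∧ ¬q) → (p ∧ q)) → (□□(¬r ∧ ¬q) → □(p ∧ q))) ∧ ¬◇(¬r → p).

1. ¬(□(□(¬r ∧ ¬q) → (p ∧ q)) → (□□(¬r ∧ ¬q) → □(p ∧ q))) ∧ ¬◇(¬r → p), w0
2. ¬(□(□(¬r ∧ ¬q) → (p ∧ q)) → (□□(¬r ∧ ¬q) → □(p ∧ q))), w0   [∧-rule on 1]
3. ¬◇(¬r → p), w0   [∧-rule on 1]
4. □(□(¬r ∧ ¬q) → (p ∧ q)), w0   [¬→-rule on 2]
5. ¬(□□(¬r ∧ ¬q) → □(p ∧ q)), w0   [¬→-rule on 2]
6. □□(¬r ∧ ¬q), w0   [¬→-rule on 5]
7. ¬□(p ∧ q), w0   [¬→-rule on 5]
8. ¬(¬r → p), w0   [¬◇-rule on 3 via w0Rw0]
9. ¬r, w0   [¬→-rule on 8]
10. ¬p, w0   [¬→-rule on 8]
11. □(¬r ∧ ¬q) → (p ∧ q), w0   [□-rule on 4 via w0Rw0]
12. □(¬r ∧ ¬q), w0   [□-rule on 6 via w0Rw0]
13. ¬r ∧ ¬q, w0   [□-rule on 12 via w0Rw0]
14. ¬q, w0   [∧-rule on 13]
15. ¬□(¬r ∧ ¬q), w0   [→-rule on 11 (branches; this branch)]
16. ¬(p ∧ q), w1   [¬□-rule on 7: fresh world w1, w0Rw1]
17. ¬(¬r → p), w1   [¬◇-rule on 3 via w0Rw1]
18. ¬r, w1   [¬→-rule on 17]
19. ¬p, w1   [¬→-rule on 17]
20. □(¬r ∧ ¬q) → (p ∧ q), w1   [□-rule on 4 via w0Rw1]
21. □(¬r ∧ ¬q), w1   [□-rule on 6 via w0Rw1]
22. ¬r ∧ ¬q, w1   [□-rule on 12 via w0Rw1]
23. ¬q, w1   [∧-rule on 22]
24. ¬□(¬r ∧ ¬q), w1   [→-rule on 20 (branches; this branch)]
25. ¬(¬r ∧ ¬q), w2   [¬□-rule on 15: fresh world w2, w0Rw2]
26. ¬(¬r → p), w2   [¬◇-rule on 3 via w0Rw2]
27. ¬r, w2   [¬→-rule on 26]
28. ¬p, w2   [¬→-rule on 26]
29. □(¬r ∧ ¬q) → (p ∧ q), w2   [□-rule on 4 via w0Rw2]
30. □(¬r ∧ ¬q), w2   [□-rule on 6 via w0Rw2]
31. ¬r ∧ ¬q, w2   [□-rule on 12 via w0Rw2]
32. ¬q, w2   [∧-rule on 31]
33. q, w2   [¬∧-rule on 25 (branches; this branch)]
Accessibility: w0Rw0, w0Rw1, w0Rw2, w1Rw1, w2Rw2
Branch closes: q and ¬q both at w2.
(One branch shown.) All branches close.

Unsatisfiable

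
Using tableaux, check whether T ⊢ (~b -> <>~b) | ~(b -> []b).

Yes, valid

Tableau for the negation ~((~b -> <>~b) | ~(b -> []b)):
1. ~((~b -> <>~b) | ~(b -> []b)), u
2. ~(~b -> <>~b), u
3. b -> []b, u
4. ~b, u
5. ~<>~b, u
6. b, u
Accessibility: uRu
Branch closes: b and ~b both at u.
All branches of the negation close; one closing branch shown above.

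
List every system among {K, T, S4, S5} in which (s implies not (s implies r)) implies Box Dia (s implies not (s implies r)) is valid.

S5

S5-tableau for the negation not ((s implies not (s implies r)) implies Box Dia (s implies not (s implies r))):
1. not ((s implies not (s implies r)) implies Box Dia (s implies not (s implies r))), w0
2. s implies not (s implies r), w0
3. not Box Dia (s implies not (s implies r)), w0
4. not (s implies r), w0
5. s, w0
6. not r, w0
7. not Dia (s implies not (s implies r)), w1
8. not (s implies not (s implies r)), w0
9. s implies r, w0
10. not (s implies not (s implies r)), w1
11. s, w1
12. s implies r, w1
13. r, w0
Accessibility: w0Rw0, w0Rw1, w1Rw0, w1Rw1
Branch closes: r and not r both at w0.
Every branch closes (one shown): valid in S5.
S4-tableau for the negation not ((s implies not (s implies r)) implies Box Dia (s implies not (s implies r))):
1. not ((s implies not (s implies r)) implies Box Dia (s implies not (s implies r))), w0
2. s implies not (s implies r), w0
3. not Box Dia (s implies not (s implies r)), w0
4. not (s implies r), w0
5. s, w0
6. not r, w0
7. not Dia (s implies not (s implies r)), w1
8. not (s implies not (s implies r)), w1
9. s, w1
10. s implies r, w1
11. r, w1
Accessibility: w0Rw0, w0Rw1, w1Rw1
Complete open branch: countermodel on an S4-frame, so not valid in S4, nor in K, T (the same frame is also a K-frame and a T-frame).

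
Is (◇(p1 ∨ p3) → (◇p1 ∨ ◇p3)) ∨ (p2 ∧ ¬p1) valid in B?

Valid in B

Tableau for the negation ¬((◇(p1 ∨ p3) → (◇p1 ∨ ◇p3)) ∨ (p2 ∧ ¬p1)):
1. ¬((◇(p1 ∨ p3) → (◇p1 ∨ ◇p3)) ∨ (p2 ∧ ¬p1)), w0
2. ¬(◇(p1 ∨ p3) → (◇p1 ∨ ◇p3)), w0   [¬∨-rule on 1]
3. ¬(p2 ∧ ¬p1), w0   [¬∨-rule on 1]
4. ◇(p1 ∨ p3), w0   [¬→-rule on 2]
5. ¬(◇p1 ∨ ◇p3), w0   [¬→-rule on 2]
6. ¬◇p1, w0   [¬∨-rule on 5]
7. ¬◇p3, w0   [¬∨-rule on 5]
8. ¬p1, w0   [¬◇-rule on 6 via w0Rw0]
9. ¬p3, w0   [¬◇-rule on 7 via w0Rw0]
10. ¬p2, w0   [¬∧-rule on 3 (branches; this branch)]
11. p1 ∨ p3, w1   [◇-rule on 4: fresh world w1, w0Rw1]
12. ¬p1, w1   [¬◇-rule on 6 via w0Rw1]
13. ¬p3, w1   [¬◇-rule on 7 via w0Rw1]
14. p3, w1   [∨-rule on 11 (branches; this branch)]
Accessibility: w0Rw0, w0Rw1, w1Rw0, w1Rw1
Branch closes: p3 and ¬p3 both at w1.
Every branch of the negation's tableau closes; the branch above is one of them.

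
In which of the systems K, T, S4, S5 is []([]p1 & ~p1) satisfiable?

K

K-tableau for the formula:
1. []([]p1 & ~p1), 0
Complete open branch: satisfiable in K.
T-tableau for the formula:
1. []([]p1 & ~p1), 0
2. []p1 & ~p1, 0
3. []p1, 0
4. ~p1, 0
5. p1, 0
Accessibility: 0R0
Branch closes: p1 and ~p1 both at 0.
Every branch closes (one shown): unsatisfiable in T, hence also in S4, S5 (every S4/S5-frame is a T-frame).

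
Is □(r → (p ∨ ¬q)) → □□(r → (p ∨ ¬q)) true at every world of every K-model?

Tableau for the negation ¬(□(r → (p ∨ ¬q)) → □□(r → (p ∨ ¬q))):
1. ¬(□(r → (p ∨ ¬q)) → □□(r → (p ∨ ¬q))), w0
2. □(r → (p ∨ ¬q)), w0
3. ¬□□(r → (p ∨ ¬q)), w0
4. ¬□(r → (p ∨ ¬q)), w1
5. r → (p ∨ ¬q), w1
6. p ∨ ¬q, w1
7. ¬q, w1
8. ¬(r → (p ∨ ¬q)), w2
9. r, w2
10. ¬(p ∨ ¬q), w2
11. ¬p, w2
12. q, w2
Accessibility: w0Rw1, w1Rw2
The negation has an open branch (countermodel exists).

Invalid (countermodel exists)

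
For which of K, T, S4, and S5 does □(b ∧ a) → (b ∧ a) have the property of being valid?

K-tableau for the negation ¬(□(b ∧ a) → (b ∧ a)):
1. ¬(□(b ∧ a) → (b ∧ a)), w0
2. □(b ∧ a), w0
3. ¬(b ∧ a), w0
4. ¬a, w0
Complete open branch: countermodel on a K-frame, so not valid in K.
T-tableau for the negation ¬(□(b ∧ a) → (b ∧ a)):
1. ¬(□(b ∧ a) → (b ∧ a)), w0
2. □(b ∧ a), w0
3. ¬(b ∧ a), w0
4. b ∧ a, w0
5. b, w0
6. a, w0
7. ¬a, w0
Accessibility: w0Rw0
Branch closes: a and ¬a both at w0.
Every branch closes (one shown): valid in T, hence also in S4, S5 (every theorem of T is a theorem of S4 and S5).

T, S4, S5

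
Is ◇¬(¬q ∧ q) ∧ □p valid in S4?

Tableau for the negation ¬(◇¬(¬q ∧ q) ∧ □p):
1. ¬(◇¬(¬q ∧ q) ∧ □p), w0
2. ¬□p, w0
3. ¬p, w1
Accessibility: w0Rw0, w0Rw1, w1Rw1
The negation has an open branch (countermodel exists).

No, not valid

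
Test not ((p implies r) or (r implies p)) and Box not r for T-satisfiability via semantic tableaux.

1. not ((p implies r) or (r implies p)) and Box not r, 0
2. not ((p implies r) or (r implies p)), 0
3. Box not r, 0
4. not (p implies r), 0
5. not (r implies p), 0
6. p, 0
7. not r, 0
8. r, 0
9. not p, 0
Accessibility: 0R0
Branch closes: r and not r both at 0.
(One branch shown.) All branches close.

Unsatisfiable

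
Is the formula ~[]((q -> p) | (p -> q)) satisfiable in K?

Unsatisfiable (every branch closes)

1. ~[]((q -> p) | (p -> q)), w0
2. ~((q -> p) | (p -> q)), w1   [~[]-rule on 1: fresh world w1, w0Rw1]
3. ~(q -> p), w1   [~|-rule on 2]
4. ~(p -> q), w1   [~|-rule on 2]
5. q, w1   [~->-rule on 3]
6. ~p, w1   [~->-rule on 3]
7. p, w1   [~->-rule on 4]
8. ~q, w1   [~->-rule on 4]
Accessibility: w0Rw1
Branch closes: p and ~p both at w1.
(One branch shown.) All branches close.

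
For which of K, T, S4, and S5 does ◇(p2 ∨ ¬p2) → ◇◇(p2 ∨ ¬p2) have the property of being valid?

K-tableau for the negation ¬(◇(p2 ∨ ¬p2) → ◇◇(p2 ∨ ¬p2)):
1. ¬(◇(p2 ∨ ¬p2) → ◇◇(p2 ∨ ¬p2)), 0
2. ◇(p2 ∨ ¬p2), 0
3. ¬◇◇(p2 ∨ ¬p2), 0
4. p2 ∨ ¬p2, 1
5. ¬◇(p2 ∨ ¬p2), 1
6. ¬p2, 1
Accessibility: 0R1
Complete open branch: countermodel on a K-frame, so not valid in K.
T-tableau for the negation ¬(◇(p2 ∨ ¬p2) → ◇◇(p2 ∨ ¬p2)):
1. ¬(◇(p2 ∨ ¬p2) → ◇◇(p2 ∨ ¬p2)), 0
2. ◇(p2 ∨ ¬p2), 0
3. ¬◇◇(p2 ∨ ¬p2), 0
4. ¬◇(p2 ∨ ¬p2), 0
5. ¬(p2 ∨ ¬p2), 0
6. ¬p2, 0
7. p2, 0
Accessibility: 0R0
Branch closes: p2 and ¬p2 both at 0.
Every branch closes (one shown): valid in T, hence also in S4, S5 (every theorem of T is a theorem of S4 and S5).

T, S4, S5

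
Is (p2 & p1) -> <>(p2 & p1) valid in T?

Tableau for the negation ~((p2 & p1) -> <>(p2 & p1)):
1. ~((p2 & p1) -> <>(p2 & p1)), u
2. p2 & p1, u
3. ~<>(p2 & p1), u
4. p2, u
5. p1, u
6. ~(p2 & p1), u
7. ~p1, u
Accessibility: uRu
Branch closes: p1 and ~p1 both at u.
All branches of the negation close; one closing branch shown above.

Valid in T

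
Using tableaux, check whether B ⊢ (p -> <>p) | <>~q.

Yes, valid

Tableau for the negation ~((p -> <>p) | <>~q):
1. ~((p -> <>p) | <>~q), w0
2. ~(p -> <>p), w0
3. ~<>~q, w0
4. p, w0
5. ~<>p, w0
6. q, w0
7. ~p, w0
Accessibility: w0Rw0
Branch closes: p and ~p both at w0.
Every branch of the negation's tableau closes; the branch above is one of them.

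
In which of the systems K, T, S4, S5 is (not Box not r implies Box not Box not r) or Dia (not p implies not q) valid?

S4-tableau for the negation not ((not Box not r implies Box not Box not r) or Dia (not p implies not q)):
1. not ((not Box not r implies Box not Box not r) or Dia (not p implies not q)), w0
2. not (not Box not r implies Box not Box not r), w0   [neg-or-rule on 1]
3. not Dia (not p implies not q), w0   [neg-or-rule on 1]
4. not Box not r, w0   [neg-implies-rule on 2]
5. not Box not Box not r, w0   [neg-implies-rule on 2]
6. not (not p implies not q), w0   [neg-Dia-rule on 3 via w0Rw0]
7. not p, w0   [neg-implies-rule on 6]
8. q, w0   [neg-implies-rule on 6]
9. r, w1   [neg-Box-rule on 4: fresh world w1, w0Rw1]
10. not (not p implies not q), w1   [neg-Dia-rule on 3 via w0Rw1]
11. not p, w1   [neg-implies-rule on 10]
12. q, w1   [neg-implies-rule on 10]
13. Box not r, w2   [neg-Box-rule on 5: fresh world w2, w0Rw2]
14. not (not p implies not q), w2   [neg-Dia-rule on 3 via w0Rw2]
15. not p, w2   [neg-implies-rule on 14]
16. q, w2   [neg-implies-rule on 14]
17. not r, w2   [Box-rule on 13 via w2Rw2]
Accessibility: w0Rw0, w0Rw1, w0Rw2, w1Rw1, w2Rw2
Complete open branch: countermodel on an S4-frame, so not valid in S4, nor in K, T (the same frame is also a K-frame and a T-frame).
S5-tableau for the negation not ((not Box not r implies Box not Box not r) or Dia (not p implies not q)):
1. not ((not Box not r implies Box not Box not r) or Dia (not p implies not q)), w0
2. not (not Box not r implies Box not Box not r), w0   [neg-or-rule on 1]
3. not Dia (not p implies not q), w0   [neg-or-rule on 1]
4. not Box not r, w0   [neg-implies-rule on 2]
5. not Box not Box not r, w0   [neg-implies-rule on 2]
6. not (not p implies not q), w0   [neg-Dia-rule on 3 via w0Rw0]
7. not p, w0   [neg-implies-rule on 6]
8. q, w0   [neg-implies-rule on 6]
9. r, w1   [neg-Box-rule on 4: fresh world w1, w0Rw1]
10. not (not p implies not q), w1   [neg-Dia-rule on 3 via w0Rw1]
11. not p, w1   [neg-implies-rule on 10]
12. q, w1   [neg-implies-rule on 10]
13. Box not r, w2   [neg-Box-rule on 5: fresh world w2, w0Rw2]
14. not (not p implies not q), w2   [neg-Dia-rule on 3 via w0Rw2]
15. not p, w2   [neg-implies-rule on 14]
16. q, w2   [neg-implies-rule on 14]
17. not r, w0   [Box-rule on 13 via w2Rw0]
18. not r, w1   [Box-rule on 13 via w2Rw1]
Accessibility: w0Rw0, w0Rw1, w0Rw2, w1Rw0, w1Rw1, w1Rw2, w2Rw0, w2Rw1, w2Rw2
Branch closes: r and not r both at w1.
Every branch closes (one shown): valid in S5.

S5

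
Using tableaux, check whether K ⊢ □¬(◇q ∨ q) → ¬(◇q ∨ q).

Tableau for the negation ¬(□¬(◇q ∨ q) → ¬(◇q ∨ q)):
1. ¬(□¬(◇q ∨ q) → ¬(◇q ∨ q)), w0
2. □¬(◇q ∨ q), w0
3. ◇q ∨ q, w0
4. q, w0
The negation has an open branch (countermodel exists).

Not valid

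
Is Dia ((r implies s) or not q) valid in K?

Not valid

Tableau for the negation not Dia ((r implies s) or not q):
1. not Dia ((r implies s) or not q), 0
The negation has an open branch (countermodel exists).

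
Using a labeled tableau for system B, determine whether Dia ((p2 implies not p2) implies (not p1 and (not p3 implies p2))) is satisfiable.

Satisfiable (open branch found)

1. Dia ((p2 implies not p2) implies (not p1 and (not p3 implies p2))), w0
2. (p2 implies not p2) implies (not p1 and (not p3 implies p2)), w1
3. not p1 and (not p3 implies p2), w1
4. not p1, w1
5. not p3 implies p2, w1
6. p2, w1
Accessibility: w0Rw0, w0Rw1, w1Rw0, w1Rw1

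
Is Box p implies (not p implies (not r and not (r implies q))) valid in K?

Tableau for the negation not (Box p implies (not p implies (not r and not (r implies q)))):
1. not (Box p implies (not p implies (not r and not (r implies q)))), 0
2. Box p, 0
3. not (not p implies (not r and not (r implies q))), 0
4. not p, 0
5. not (not r and not (r implies q)), 0
6. r implies q, 0
7. q, 0
The negation has an open branch (countermodel exists).

Not valid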